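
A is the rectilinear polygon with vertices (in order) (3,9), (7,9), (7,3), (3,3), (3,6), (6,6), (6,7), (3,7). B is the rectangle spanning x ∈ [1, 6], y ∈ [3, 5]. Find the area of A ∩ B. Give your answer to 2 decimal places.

6.00

The intersection is the polygon with vertices (3,3), (3,5), (6,5), (6,3).
By the shoelace formula its area is 6.00.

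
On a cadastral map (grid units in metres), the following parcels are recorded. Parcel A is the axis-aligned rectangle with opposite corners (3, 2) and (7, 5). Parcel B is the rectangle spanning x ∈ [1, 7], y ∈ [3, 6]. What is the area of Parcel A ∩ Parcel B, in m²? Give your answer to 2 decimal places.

|Parcel A∩Parcel B|: x∈[3,7], y∈[3,5] → 4·2 = 8.

8.00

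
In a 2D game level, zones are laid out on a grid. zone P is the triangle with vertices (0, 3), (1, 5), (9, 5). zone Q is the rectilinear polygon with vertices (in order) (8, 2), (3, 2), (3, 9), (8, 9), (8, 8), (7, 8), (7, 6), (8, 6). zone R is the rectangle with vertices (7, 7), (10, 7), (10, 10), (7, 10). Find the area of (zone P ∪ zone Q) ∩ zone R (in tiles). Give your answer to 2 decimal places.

1.00

|zone P ∪ zone Q| = 37.1111.
|(zone P ∪ zone Q) ∩ zone R| = 1.00.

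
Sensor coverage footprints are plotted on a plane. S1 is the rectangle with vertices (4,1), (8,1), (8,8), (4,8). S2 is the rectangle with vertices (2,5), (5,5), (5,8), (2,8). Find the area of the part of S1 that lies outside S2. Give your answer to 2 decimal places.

25.00

|S1∩S2|: x∈[4,5], y∈[5,8] → 1·3 = 3.
|S1| = 28.
|S1 ∖ S2| = |S1| − |S1∩S2| = 28 − 3 = 25.00.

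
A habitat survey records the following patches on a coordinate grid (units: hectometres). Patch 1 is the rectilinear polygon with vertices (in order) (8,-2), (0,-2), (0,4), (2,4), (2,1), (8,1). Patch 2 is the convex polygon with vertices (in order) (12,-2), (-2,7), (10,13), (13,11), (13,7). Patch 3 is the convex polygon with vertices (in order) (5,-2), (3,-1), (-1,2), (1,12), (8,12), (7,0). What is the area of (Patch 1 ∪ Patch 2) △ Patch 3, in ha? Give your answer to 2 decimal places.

108.57

|Patch 1 ∪ Patch 2| = 148.3571.
|(Patch 1 ∪ Patch 2) ∩ Patch 3| = 67.3937.
|(Patch 1 ∪ Patch 2) △ Patch 3| = 148.3571 + 95 − 134.7874 = 108.57.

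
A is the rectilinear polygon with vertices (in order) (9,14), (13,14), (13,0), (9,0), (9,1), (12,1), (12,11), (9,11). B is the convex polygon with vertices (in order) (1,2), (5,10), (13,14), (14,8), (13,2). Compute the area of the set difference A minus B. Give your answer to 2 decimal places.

|A| = 26, |A∩B| = 17.
|A ∖ B| = |A| − |A∩B| = 26 − 17 = 9.00.

9.00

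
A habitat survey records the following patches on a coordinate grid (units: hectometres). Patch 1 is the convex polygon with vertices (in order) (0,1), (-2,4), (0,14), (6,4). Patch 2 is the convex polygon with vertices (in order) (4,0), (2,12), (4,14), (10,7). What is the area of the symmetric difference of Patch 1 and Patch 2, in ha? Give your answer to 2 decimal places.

88.31

|Patch 1| = 52, |Patch 2| = 56, |Patch 1∩Patch 2| = 9.8462.
|Patch 1 △ Patch 2| = |Patch 1| + |Patch 2| − 2·|Patch 1∩Patch 2| = 52 + 56 − 19.6923 = 88.31.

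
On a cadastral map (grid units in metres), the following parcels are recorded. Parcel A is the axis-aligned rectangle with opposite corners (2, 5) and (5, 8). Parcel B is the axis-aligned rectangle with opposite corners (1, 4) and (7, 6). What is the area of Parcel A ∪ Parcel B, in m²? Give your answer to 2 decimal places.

By inclusion–exclusion:
Individual areas: |Parcel A| = 9, |Parcel B| = 12.
|Parcel A∩Parcel B|: x∈[2,5], y∈[5,6] → 3·1 = 3.
|Parcel A ∪ Parcel B| = 21 − 3 = 18.00.

18.00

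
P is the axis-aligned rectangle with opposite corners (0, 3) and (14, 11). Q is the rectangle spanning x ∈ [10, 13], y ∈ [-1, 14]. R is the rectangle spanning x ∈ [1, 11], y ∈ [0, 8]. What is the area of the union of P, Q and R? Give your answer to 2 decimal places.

By inclusion–exclusion:
Individual areas: |P| = 112, |Q| = 45, |R| = 80.
|P∩Q|: x∈[10,13], y∈[3,11] → 3·8 = 24.
|P∩R|: x∈[1,11], y∈[3,8] → 10·5 = 50.
|Q∩R|: x∈[10,11], y∈[0,8] → 1·8 = 8.
|P∩Q∩R| = 5.
|P ∪ Q ∪ R| = 237 − 82 + 5 = 160.00.

160.00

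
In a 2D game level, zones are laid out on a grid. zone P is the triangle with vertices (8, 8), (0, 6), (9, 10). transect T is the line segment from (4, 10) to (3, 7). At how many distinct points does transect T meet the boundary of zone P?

The segment meets the boundary at (3.13,7.391).

1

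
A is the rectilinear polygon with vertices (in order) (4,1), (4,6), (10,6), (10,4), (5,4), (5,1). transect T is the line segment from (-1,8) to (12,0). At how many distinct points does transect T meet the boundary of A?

2

The segment meets the boundary at (4,4.923), (5.5,4).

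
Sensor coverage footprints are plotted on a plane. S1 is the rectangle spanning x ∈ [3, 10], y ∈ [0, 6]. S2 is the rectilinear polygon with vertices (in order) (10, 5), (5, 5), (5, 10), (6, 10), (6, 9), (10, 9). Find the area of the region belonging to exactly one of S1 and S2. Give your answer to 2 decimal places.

|S1| = 42, |S2| = 21, |S1∩S2| = 5.
|S1 △ S2| = |S1| + |S2| − 2·|S1∩S2| = 42 + 21 − 10 = 53.00.

53.00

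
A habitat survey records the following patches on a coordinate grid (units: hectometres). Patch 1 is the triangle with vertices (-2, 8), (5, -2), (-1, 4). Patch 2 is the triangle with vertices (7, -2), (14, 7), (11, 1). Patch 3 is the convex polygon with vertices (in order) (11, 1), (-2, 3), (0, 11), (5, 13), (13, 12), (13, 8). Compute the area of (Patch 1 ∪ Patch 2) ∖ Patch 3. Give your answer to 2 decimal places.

8.67

|Patch 1 ∪ Patch 2| = 16.5.
|(Patch 1 ∪ Patch 2) ∩ Patch 3| = 7.834.
|(Patch 1 ∪ Patch 2) ∖ Patch 3| = 16.5 − 7.834 = 8.67.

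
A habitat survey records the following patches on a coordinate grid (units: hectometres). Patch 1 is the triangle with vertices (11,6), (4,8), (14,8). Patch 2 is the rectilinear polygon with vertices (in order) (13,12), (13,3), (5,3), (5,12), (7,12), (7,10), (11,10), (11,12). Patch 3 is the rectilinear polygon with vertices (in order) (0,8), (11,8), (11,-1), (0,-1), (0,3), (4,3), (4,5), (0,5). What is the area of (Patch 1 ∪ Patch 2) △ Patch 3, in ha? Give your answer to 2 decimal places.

95.19

|Patch 1 ∪ Patch 2| = 64.4762.
|(Patch 1 ∪ Patch 2) ∩ Patch 3| = 30.1429.
|(Patch 1 ∪ Patch 2) △ Patch 3| = 64.4762 + 91 − 60.2857 = 95.19.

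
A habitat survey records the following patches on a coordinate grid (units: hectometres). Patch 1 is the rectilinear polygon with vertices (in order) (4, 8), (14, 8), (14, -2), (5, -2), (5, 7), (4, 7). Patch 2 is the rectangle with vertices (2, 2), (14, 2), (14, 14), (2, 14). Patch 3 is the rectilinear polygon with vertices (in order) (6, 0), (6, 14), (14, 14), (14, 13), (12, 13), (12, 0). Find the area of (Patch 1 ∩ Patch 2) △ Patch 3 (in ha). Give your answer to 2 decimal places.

|Patch 1 ∩ Patch 2| = 55.
|(Patch 1 ∩ Patch 2) ∩ Patch 3| = 36.
|(Patch 1 ∩ Patch 2) △ Patch 3| = 55 + 86 − 72 = 69.00.

69.00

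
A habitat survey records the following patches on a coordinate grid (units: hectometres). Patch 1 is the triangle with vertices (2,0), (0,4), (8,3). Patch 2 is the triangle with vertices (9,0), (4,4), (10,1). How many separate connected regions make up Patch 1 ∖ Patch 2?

2

Patch 1 ∖ Patch 2 splits into 2 disjoint pieces (area 13.2764, area 0.8333).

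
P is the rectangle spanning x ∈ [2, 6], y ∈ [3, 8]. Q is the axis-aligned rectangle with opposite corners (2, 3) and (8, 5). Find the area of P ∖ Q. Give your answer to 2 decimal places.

|P∩Q|: x∈[2,6], y∈[3,5] → 4·2 = 8.
|P| = 20.
|P ∖ Q| = |P| − |P∩Q| = 20 − 8 = 12.00.

12.00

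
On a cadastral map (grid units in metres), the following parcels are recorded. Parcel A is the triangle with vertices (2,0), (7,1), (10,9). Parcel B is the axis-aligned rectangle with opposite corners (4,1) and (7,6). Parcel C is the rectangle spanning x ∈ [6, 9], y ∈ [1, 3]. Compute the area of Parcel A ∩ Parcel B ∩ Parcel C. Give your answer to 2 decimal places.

The intersection is the polygon with vertices (7,1), (6,1), (6,3), (7,3).
By the shoelace formula its area is 2.00.

2.00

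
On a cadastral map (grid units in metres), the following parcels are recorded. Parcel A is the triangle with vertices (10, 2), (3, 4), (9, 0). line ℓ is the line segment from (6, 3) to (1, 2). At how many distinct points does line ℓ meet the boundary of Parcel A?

The segment meets the boundary at (4.846,2.769).

1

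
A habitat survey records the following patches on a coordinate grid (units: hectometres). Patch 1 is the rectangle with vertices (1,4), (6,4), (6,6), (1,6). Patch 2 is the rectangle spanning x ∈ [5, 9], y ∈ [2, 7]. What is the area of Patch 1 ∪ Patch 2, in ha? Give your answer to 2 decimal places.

28.00

By inclusion–exclusion:
Individual areas: |Patch 1| = 10, |Patch 2| = 20.
|Patch 1∩Patch 2|: x∈[5,6], y∈[4,6] → 1·2 = 2.
|Patch 1 ∪ Patch 2| = 30 − 2 = 28.00.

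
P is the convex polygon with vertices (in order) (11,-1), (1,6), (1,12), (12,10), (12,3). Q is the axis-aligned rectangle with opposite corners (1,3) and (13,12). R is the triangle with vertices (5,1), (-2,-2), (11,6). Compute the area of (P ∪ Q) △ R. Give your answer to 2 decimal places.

|P ∪ Q| = 121.4286.
|(P ∪ Q) ∩ R| = 2.6475.
|(P ∪ Q) △ R| = 121.4286 + 8.5 − 5.2949 = 124.63.

124.63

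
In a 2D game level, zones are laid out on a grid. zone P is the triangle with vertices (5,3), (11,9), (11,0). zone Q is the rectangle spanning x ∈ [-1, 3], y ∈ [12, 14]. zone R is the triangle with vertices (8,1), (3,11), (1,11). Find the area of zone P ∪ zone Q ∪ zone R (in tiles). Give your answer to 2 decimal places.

By inclusion–exclusion:
Individual areas: |zone P| = 27, |zone Q| = 8, |zone R| = 10.
|zone P∩zone Q| = 0.
|zone P∩zone R| = 0.9291.
|zone Q∩zone R| = 0.
|zone P∩zone Q∩zone R| = 0.
|zone P ∪ zone Q ∪ zone R| = 45 − 0.9291 + 0 = 44.07.

44.07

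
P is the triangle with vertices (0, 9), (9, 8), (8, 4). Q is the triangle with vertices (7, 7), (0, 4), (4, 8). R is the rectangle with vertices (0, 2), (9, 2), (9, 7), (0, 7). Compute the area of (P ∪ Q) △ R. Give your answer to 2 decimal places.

42.69

|P ∪ Q| = 22.6721.
|(P ∪ Q) ∩ R| = 12.4894.
|(P ∪ Q) △ R| = 22.6721 + 45 − 24.9788 = 42.69.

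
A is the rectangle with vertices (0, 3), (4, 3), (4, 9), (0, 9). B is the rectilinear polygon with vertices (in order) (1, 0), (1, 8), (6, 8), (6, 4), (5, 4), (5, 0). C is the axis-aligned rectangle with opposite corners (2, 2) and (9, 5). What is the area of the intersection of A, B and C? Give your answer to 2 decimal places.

4.00

The intersection is the polygon with vertices (2,3), (2,5), (4,5), (4,3).
By the shoelace formula its area is 4.00.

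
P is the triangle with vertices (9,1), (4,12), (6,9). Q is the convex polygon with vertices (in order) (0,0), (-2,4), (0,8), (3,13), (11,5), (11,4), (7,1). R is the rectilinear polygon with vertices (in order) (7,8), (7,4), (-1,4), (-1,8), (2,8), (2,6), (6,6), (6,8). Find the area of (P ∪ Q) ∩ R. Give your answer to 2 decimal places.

23.00

|P ∪ Q| = 98.0521.
|(P ∪ Q) ∩ R| = 23.00.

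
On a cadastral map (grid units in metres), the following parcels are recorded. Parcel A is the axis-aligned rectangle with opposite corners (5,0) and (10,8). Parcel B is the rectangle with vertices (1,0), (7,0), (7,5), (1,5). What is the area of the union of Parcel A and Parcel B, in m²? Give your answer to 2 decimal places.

60.00

By inclusion–exclusion:
Individual areas: |Parcel A| = 40, |Parcel B| = 30.
|Parcel A∩Parcel B|: x∈[5,7], y∈[0,5] → 2·5 = 10.
|Parcel A ∪ Parcel B| = 70 − 10 = 60.00.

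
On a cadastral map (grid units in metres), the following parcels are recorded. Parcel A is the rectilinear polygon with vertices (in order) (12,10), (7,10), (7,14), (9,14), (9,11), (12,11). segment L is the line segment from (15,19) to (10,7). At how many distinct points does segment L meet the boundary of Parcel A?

The segment meets the boundary at (11.25,10), (11.667,11).

2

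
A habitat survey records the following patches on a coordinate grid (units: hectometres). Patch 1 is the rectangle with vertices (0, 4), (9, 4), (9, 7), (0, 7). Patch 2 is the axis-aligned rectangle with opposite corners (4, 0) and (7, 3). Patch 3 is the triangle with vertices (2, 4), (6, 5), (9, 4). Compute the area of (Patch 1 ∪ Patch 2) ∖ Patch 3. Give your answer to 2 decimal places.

32.50

|Patch 1 ∪ Patch 2| = 36.
|(Patch 1 ∪ Patch 2) ∩ Patch 3| = 3.5.
|(Patch 1 ∪ Patch 2) ∖ Patch 3| = 36 − 3.5 = 32.50.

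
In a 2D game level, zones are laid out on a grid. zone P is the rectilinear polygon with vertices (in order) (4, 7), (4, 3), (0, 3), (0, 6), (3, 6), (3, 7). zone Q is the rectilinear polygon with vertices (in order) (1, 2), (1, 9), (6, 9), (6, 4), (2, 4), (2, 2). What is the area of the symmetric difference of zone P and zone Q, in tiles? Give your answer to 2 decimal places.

24.00

|zone P| = 13, |zone Q| = 27, |zone P∩zone Q| = 8.
|zone P △ zone Q| = |zone P| + |zone Q| − 2·|zone P∩zone Q| = 13 + 27 − 16 = 24.00.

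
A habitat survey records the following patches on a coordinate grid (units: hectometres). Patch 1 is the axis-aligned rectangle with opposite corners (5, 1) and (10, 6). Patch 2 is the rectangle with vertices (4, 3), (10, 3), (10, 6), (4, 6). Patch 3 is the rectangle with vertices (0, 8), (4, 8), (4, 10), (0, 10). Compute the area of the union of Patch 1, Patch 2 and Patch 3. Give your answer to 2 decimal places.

By inclusion–exclusion:
Individual areas: |Patch 1| = 25, |Patch 2| = 18, |Patch 3| = 8.
|Patch 1∩Patch 2|: x∈[5,10], y∈[3,6] → 5·3 = 15.
|Patch 1∩Patch 3| = 0 (no overlap).
|Patch 2∩Patch 3| = 0 (no overlap).
|Patch 1∩Patch 2∩Patch 3| = 0.
|Patch 1 ∪ Patch 2 ∪ Patch 3| = 51 − 15 + 0 = 36.00.

36.00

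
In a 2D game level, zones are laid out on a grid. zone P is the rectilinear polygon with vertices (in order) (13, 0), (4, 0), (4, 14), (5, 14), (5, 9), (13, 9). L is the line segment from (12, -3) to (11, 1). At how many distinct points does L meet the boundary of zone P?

The segment meets the boundary at (11.25,0).

1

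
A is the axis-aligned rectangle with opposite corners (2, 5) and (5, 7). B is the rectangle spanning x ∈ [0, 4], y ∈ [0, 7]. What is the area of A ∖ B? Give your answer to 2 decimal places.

2.00

|A∩B|: x∈[2,4], y∈[5,7] → 2·2 = 4.
|A| = 6.
|A ∖ B| = |A| − |A∩B| = 6 − 4 = 2.00.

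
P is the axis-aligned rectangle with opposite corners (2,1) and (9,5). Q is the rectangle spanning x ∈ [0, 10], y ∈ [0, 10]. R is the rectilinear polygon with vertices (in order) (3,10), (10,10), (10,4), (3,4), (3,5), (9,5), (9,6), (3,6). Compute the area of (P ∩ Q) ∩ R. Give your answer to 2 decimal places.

The region (P ∩ Q) ∩ R is the polygon with vertices (9,5), (9,4), (3,4), (3,5).
By the shoelace formula its area is 6.00.

6.00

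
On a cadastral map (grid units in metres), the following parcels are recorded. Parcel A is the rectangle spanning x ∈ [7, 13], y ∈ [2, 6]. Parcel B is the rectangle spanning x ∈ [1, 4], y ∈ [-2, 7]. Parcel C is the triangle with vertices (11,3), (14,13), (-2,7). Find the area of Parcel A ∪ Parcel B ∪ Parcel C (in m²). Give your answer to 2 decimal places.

106.96

By inclusion–exclusion:
Individual areas: |Parcel A| = 24, |Parcel B| = 27, |Parcel C| = 71.
|Parcel A∩Parcel B| = 0 (no overlap).
|Parcel A∩Parcel C| = 10.8885.
|Parcel B∩Parcel C| = 4.1538.
|Parcel A∩Parcel B∩Parcel C| = 0.
|Parcel A ∪ Parcel B ∪ Parcel C| = 122 − 15.0423 + 0 = 106.96.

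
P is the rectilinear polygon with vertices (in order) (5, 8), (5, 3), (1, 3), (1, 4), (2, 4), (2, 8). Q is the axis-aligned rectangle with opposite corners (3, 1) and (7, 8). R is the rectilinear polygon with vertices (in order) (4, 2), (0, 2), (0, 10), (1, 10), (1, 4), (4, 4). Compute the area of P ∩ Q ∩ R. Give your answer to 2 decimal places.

1.00

The intersection is the polygon with vertices (3,3), (3,4), (4,4), (4,3).
By the shoelace formula its area is 1.00.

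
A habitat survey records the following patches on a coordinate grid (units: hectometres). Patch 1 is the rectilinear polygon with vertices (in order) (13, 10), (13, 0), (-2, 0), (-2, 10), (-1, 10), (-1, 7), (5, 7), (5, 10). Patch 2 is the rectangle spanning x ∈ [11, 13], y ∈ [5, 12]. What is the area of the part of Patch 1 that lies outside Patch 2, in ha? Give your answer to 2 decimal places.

122.00

|Patch 1| = 132, |Patch 1∩Patch 2| = 10.
|Patch 1 ∖ Patch 2| = |Patch 1| − |Patch 1∩Patch 2| = 132 − 10 = 122.00.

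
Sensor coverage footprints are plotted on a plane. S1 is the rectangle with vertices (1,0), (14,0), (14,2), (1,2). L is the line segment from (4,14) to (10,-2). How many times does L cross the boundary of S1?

The segment meets the boundary at (9.25,0), (8.5,2).

2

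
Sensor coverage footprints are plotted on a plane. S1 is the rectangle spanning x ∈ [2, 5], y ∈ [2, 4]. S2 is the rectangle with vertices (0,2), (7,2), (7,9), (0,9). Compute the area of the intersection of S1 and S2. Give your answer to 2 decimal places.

6.00

|S1∩S2|: x∈[2,5], y∈[2,4] → 3·2 = 6.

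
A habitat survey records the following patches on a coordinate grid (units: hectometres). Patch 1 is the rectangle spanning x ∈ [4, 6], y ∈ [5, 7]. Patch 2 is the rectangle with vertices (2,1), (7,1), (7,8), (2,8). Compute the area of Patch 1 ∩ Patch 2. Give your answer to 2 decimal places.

4.00

|Patch 1∩Patch 2|: x∈[4,6], y∈[5,7] → 2·2 = 4.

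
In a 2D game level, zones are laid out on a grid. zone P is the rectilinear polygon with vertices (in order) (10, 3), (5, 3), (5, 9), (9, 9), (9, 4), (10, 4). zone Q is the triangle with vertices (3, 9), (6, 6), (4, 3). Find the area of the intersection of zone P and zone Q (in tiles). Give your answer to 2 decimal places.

1.25

The intersection is the polygon with vertices (5,7), (6,6), (5,4.5).
By the shoelace formula its area is 1.25.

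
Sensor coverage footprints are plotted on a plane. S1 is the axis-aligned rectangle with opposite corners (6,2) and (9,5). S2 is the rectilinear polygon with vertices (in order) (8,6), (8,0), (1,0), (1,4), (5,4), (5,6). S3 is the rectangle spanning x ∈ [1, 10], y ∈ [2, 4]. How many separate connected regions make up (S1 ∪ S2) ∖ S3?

(S1 ∪ S2) ∖ S3 splits into 2 disjoint pieces (area 7, area 14).

2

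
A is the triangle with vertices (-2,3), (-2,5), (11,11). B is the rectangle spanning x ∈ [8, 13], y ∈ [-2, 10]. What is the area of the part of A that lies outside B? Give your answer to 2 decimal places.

|A| = 13, |A∩B| = 0.4215.
|A ∖ B| = |A| − |A∩B| = 13 − 0.4215 = 12.58.

12.58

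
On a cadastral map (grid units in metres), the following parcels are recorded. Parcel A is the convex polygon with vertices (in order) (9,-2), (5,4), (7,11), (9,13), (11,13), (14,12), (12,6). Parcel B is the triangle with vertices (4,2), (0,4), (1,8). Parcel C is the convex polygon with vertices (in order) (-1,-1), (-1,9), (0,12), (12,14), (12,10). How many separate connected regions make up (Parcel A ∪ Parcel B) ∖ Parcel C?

(Parcel A ∪ Parcel B) ∖ Parcel C splits into 2 disjoint pieces (area 45.9348, area 0.2965).

2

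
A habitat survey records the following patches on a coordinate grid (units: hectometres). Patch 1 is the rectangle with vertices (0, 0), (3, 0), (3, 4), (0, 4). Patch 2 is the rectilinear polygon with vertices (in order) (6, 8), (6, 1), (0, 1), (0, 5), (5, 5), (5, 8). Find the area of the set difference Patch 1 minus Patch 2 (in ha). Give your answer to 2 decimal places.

|Patch 1| = 12, |Patch 1∩Patch 2| = 9.
|Patch 1 ∖ Patch 2| = |Patch 1| − |Patch 1∩Patch 2| = 12 − 9 = 3.00.

3.00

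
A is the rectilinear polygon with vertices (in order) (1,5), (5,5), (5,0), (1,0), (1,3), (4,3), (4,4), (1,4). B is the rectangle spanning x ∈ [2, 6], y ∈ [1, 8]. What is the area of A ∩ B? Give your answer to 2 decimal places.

10.00

The intersection is the polygon with vertices (5,5), (5,1), (2,1), (2,3), (4,3), (4,4), (2,4), (2,5).
By the shoelace formula its area is 10.00.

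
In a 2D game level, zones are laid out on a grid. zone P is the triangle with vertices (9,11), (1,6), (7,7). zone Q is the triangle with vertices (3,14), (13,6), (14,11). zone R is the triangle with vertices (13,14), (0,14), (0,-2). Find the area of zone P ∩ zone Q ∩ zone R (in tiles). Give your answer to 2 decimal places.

The intersection is the polygon with vertices (8.357,9.714), (7.737,10.21), (9,11).
By the shoelace formula its area is 0.56.

0.56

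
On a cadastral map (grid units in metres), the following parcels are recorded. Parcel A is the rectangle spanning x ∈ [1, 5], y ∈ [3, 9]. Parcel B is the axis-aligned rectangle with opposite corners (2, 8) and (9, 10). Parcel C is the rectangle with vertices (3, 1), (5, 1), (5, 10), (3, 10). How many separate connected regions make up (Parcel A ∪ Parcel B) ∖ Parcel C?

2

(Parcel A ∪ Parcel B) ∖ Parcel C splits into 2 disjoint pieces (area 13, area 8).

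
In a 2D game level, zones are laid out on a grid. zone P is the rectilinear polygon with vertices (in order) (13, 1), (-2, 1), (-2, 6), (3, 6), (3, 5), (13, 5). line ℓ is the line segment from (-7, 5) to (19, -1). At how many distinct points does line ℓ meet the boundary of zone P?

2

The segment meets the boundary at (10.333,1), (-2,3.846).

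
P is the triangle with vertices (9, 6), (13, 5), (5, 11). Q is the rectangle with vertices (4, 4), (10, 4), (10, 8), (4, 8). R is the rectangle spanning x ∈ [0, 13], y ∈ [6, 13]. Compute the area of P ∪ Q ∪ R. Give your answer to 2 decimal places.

By inclusion–exclusion:
Individual areas: |P| = 8, |Q| = 24, |R| = 91.
|P∩Q| = 3.35.
|P∩R| = 6.6667.
|Q∩R|: x∈[4,10], y∈[6,8] → 6·2 = 12.
|P∩Q∩R| = 3.225.
|P ∪ Q ∪ R| = 123 − 22.0167 + 3.225 = 104.21.

104.21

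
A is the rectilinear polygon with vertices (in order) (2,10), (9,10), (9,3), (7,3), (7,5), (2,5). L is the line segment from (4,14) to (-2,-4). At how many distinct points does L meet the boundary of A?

The segment meets the boundary at (2.667,10), (2,8).

2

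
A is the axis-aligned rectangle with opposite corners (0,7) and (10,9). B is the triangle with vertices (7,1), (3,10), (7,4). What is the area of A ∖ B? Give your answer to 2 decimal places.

19.11

|A| = 20, |A∩B| = 0.8889.
|A ∖ B| = |A| − |A∩B| = 20 − 0.8889 = 19.11.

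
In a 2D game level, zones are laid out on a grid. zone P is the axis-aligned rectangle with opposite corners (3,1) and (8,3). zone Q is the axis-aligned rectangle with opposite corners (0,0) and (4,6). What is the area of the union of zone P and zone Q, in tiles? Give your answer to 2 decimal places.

32.00

By inclusion–exclusion:
Individual areas: |zone P| = 10, |zone Q| = 24.
|zone P∩zone Q|: x∈[3,4], y∈[1,3] → 1·2 = 2.
|zone P ∪ zone Q| = 34 − 2 = 32.00.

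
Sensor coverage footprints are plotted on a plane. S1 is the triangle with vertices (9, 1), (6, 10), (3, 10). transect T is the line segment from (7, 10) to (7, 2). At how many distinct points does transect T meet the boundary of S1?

2

The segment meets the boundary at (7,4), (7,7).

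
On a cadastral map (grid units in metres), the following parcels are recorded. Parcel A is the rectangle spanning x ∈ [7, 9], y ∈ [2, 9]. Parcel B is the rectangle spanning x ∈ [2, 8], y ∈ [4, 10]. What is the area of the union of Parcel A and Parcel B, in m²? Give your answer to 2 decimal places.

45.00

By inclusion–exclusion:
Individual areas: |Parcel A| = 14, |Parcel B| = 36.
|Parcel A∩Parcel B|: x∈[7,8], y∈[4,9] → 1·5 = 5.
|Parcel A ∪ Parcel B| = 50 − 5 = 45.00.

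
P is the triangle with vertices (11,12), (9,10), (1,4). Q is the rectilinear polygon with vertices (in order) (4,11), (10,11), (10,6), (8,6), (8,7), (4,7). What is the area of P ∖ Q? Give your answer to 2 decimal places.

0.50

|P| = 2, |P∩Q| = 1.5.
|P ∖ Q| = |P| − |P∩Q| = 2 − 1.5 = 0.50.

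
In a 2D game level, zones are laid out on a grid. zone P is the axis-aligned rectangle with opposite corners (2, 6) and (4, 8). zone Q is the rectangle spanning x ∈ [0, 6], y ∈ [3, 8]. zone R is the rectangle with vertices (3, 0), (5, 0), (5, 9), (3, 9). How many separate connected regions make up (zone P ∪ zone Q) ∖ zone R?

2

(zone P ∪ zone Q) ∖ zone R splits into 2 disjoint pieces (area 5, area 15).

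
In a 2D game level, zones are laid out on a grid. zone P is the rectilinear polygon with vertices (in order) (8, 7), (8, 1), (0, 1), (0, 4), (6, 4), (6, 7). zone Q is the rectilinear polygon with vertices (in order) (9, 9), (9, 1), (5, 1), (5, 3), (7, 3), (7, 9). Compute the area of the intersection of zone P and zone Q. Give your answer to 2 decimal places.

The intersection is the polygon with vertices (8,1), (5,1), (5,3), (7,3), (7,7), (8,7).
By the shoelace formula its area is 10.00.

10.00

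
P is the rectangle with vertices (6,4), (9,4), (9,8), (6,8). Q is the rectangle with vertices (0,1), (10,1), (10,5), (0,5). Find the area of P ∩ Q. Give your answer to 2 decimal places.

3.00

|P∩Q|: x∈[6,9], y∈[4,5] → 3·1 = 3.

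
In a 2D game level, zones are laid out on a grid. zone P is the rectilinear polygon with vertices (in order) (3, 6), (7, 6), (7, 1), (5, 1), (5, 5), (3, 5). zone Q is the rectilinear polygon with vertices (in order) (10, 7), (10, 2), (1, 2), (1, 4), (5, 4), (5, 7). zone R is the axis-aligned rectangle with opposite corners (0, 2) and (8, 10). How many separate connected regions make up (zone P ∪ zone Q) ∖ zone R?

(zone P ∪ zone Q) ∖ zone R splits into 2 disjoint pieces (area 10, area 2).

2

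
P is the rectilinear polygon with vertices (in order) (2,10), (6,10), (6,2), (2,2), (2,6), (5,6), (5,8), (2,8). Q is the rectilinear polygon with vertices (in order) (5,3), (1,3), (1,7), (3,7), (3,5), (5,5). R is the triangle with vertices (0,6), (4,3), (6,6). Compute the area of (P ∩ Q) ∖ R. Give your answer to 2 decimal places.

2.25

|P ∩ Q| = 7.
|(P ∩ Q) ∩ R| = 4.75.
|(P ∩ Q) ∖ R| = 7 − 4.75 = 2.25.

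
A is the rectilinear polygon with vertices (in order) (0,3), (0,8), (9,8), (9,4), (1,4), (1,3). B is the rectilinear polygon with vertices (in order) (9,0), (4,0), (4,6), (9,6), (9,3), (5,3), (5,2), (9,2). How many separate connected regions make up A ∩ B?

1

A ∩ B is a single connected region.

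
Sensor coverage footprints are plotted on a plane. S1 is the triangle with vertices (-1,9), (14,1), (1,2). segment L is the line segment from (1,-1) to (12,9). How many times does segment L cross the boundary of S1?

2

The segment meets the boundary at (7.193,4.63), (4.043,1.766).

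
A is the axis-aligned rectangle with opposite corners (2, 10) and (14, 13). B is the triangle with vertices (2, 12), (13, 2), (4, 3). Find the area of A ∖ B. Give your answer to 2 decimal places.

|A| = 36, |A∩B| = 1.7556.
|A ∖ B| = |A| − |A∩B| = 36 − 1.7556 = 34.24.

34.24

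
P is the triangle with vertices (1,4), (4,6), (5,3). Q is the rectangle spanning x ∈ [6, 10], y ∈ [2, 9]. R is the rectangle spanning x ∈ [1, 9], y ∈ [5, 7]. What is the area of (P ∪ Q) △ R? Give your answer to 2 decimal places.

|P ∪ Q| = 33.5.
|(P ∪ Q) ∩ R| = 6.9167.
|(P ∪ Q) △ R| = 33.5 + 16 − 13.8333 = 35.67.

35.67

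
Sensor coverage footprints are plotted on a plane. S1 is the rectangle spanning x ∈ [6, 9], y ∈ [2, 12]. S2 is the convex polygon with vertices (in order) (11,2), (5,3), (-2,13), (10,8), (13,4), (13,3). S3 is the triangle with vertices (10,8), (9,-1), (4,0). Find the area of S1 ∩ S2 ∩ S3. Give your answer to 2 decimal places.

6.26

The intersection is the polygon with vertices (6.111,2.815), (9,6.667), (9,2.333).
By the shoelace formula its area is 6.26.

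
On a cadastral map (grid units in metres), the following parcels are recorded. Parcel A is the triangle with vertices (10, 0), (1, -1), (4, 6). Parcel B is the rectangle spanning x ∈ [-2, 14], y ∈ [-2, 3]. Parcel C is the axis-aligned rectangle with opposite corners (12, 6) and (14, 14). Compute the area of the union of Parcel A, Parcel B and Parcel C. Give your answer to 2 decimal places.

By inclusion–exclusion:
Individual areas: |Parcel A| = 30, |Parcel B| = 80, |Parcel C| = 16.
|Parcel A∩Parcel B| = 23.5714.
|Parcel A∩Parcel C| = 0.
|Parcel B∩Parcel C| = 0 (no overlap).
|Parcel A∩Parcel B∩Parcel C| = 0.
|Parcel A ∪ Parcel B ∪ Parcel C| = 126 − 23.5714 + 0 = 102.43.

102.43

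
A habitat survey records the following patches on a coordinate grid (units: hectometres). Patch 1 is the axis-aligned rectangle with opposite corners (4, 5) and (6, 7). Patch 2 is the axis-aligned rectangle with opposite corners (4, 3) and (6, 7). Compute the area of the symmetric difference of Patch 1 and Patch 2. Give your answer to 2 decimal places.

|Patch 1∩Patch 2|: x∈[4,6], y∈[5,7] → 2·2 = 4.
|Patch 1 △ Patch 2| = |Patch 1| + |Patch 2| − 2·|Patch 1∩Patch 2| = 4 + 8 − 8 = 4.00.

4.00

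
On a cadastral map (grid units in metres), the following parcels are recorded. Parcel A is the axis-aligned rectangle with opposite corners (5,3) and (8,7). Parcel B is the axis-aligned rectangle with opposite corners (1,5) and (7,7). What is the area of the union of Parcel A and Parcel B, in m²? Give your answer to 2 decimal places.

20.00

By inclusion–exclusion:
Individual areas: |Parcel A| = 12, |Parcel B| = 12.
|Parcel A∩Parcel B|: x∈[5,7], y∈[5,7] → 2·2 = 4.
|Parcel A ∪ Parcel B| = 24 − 4 = 20.00.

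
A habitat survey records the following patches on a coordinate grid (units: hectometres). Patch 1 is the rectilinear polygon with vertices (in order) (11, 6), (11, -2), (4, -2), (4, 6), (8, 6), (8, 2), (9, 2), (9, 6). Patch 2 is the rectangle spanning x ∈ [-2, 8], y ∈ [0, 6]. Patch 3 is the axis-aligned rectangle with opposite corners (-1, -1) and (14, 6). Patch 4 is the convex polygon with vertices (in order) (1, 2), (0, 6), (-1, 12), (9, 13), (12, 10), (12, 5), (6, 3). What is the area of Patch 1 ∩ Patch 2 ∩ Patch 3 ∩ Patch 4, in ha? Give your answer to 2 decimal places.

The intersection is the polygon with vertices (8,3.667), (6,3), (4,2.6), (4,6), (8,6).
By the shoelace formula its area is 11.73.

11.73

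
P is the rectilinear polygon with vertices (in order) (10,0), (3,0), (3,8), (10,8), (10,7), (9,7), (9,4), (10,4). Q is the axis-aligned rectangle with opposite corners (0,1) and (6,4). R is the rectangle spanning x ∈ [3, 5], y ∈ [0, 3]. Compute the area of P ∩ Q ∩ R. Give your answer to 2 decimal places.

The intersection is the polygon with vertices (3,1), (3,3), (5,3), (5,1).
By the shoelace formula its area is 4.00.

4.00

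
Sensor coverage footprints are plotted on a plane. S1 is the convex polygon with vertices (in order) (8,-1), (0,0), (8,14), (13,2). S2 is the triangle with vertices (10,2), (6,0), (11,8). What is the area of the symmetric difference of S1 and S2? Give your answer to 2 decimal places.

|S1| = 97.5, |S2| = 11, |S1∩S2| = 10.9057.
|S1 △ S2| = |S1| + |S2| − 2·|S1∩S2| = 97.5 + 11 − 21.8114 = 86.69.

86.69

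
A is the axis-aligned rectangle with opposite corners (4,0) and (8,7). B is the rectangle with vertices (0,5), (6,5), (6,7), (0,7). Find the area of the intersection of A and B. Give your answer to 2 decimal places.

|A∩B|: x∈[4,6], y∈[5,7] → 2·2 = 4.

4.00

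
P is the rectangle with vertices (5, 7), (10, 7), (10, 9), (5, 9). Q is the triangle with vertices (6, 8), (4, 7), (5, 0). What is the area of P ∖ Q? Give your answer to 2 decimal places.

9.31

|P| = 10, |P∩Q| = 0.6875.
|P ∖ Q| = |P| − |P∩Q| = 10 − 0.6875 = 9.31.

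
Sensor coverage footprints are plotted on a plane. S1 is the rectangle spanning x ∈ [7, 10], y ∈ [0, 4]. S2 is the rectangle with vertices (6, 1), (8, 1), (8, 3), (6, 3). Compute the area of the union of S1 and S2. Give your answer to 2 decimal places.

By inclusion–exclusion:
Individual areas: |S1| = 12, |S2| = 4.
|S1∩S2|: x∈[7,8], y∈[1,3] → 1·2 = 2.
|S1 ∪ S2| = 16 − 2 = 14.00.

14.00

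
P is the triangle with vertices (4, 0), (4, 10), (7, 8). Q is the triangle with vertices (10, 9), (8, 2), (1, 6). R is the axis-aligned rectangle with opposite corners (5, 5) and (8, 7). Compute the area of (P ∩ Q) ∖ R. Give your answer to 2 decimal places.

|P ∩ Q| = 7.6639.
|(P ∩ Q) ∩ R| = 2.5.
|(P ∩ Q) ∖ R| = 7.6639 − 2.5 = 5.16.

5.16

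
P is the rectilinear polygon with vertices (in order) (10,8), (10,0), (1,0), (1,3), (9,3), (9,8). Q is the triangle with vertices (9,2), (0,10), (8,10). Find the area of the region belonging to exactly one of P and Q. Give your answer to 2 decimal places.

63.00

|P| = 32, |Q| = 32, |P∩Q| = 0.5.
|P △ Q| = |P| + |Q| − 2·|P∩Q| = 32 + 32 − 1 = 63.00.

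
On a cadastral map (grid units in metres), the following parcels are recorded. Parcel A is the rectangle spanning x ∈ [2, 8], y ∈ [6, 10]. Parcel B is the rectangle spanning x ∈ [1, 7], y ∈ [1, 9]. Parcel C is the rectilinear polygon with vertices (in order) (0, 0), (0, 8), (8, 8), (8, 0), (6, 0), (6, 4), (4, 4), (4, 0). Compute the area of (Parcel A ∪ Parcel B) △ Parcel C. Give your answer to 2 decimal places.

|Parcel A ∪ Parcel B| = 57.
|(Parcel A ∪ Parcel B) ∩ Parcel C| = 38.
|(Parcel A ∪ Parcel B) △ Parcel C| = 57 + 56 − 76 = 37.00.

37.00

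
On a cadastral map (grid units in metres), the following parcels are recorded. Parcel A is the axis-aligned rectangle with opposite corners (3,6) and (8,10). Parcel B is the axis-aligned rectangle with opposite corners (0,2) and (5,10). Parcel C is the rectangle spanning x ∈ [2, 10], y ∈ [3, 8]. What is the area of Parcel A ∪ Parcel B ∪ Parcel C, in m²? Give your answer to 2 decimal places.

71.00

By inclusion–exclusion:
Individual areas: |Parcel A| = 20, |Parcel B| = 40, |Parcel C| = 40.
|Parcel A∩Parcel B|: x∈[3,5], y∈[6,10] → 2·4 = 8.
|Parcel A∩Parcel C|: x∈[3,8], y∈[6,8] → 5·2 = 10.
|Parcel B∩Parcel C|: x∈[2,5], y∈[3,8] → 3·5 = 15.
|Parcel A∩Parcel B∩Parcel C| = 4.
|Parcel A ∪ Parcel B ∪ Parcel C| = 100 − 33 + 4 = 71.00.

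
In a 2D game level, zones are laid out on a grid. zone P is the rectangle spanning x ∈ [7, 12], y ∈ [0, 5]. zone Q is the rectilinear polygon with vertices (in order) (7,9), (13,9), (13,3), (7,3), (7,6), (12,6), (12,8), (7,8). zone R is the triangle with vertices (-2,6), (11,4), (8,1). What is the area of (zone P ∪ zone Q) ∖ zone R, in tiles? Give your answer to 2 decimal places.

32.52

|zone P ∪ zone Q| = 41.
|(zone P ∪ zone Q) ∩ zone R| = 8.4808.
|(zone P ∪ zone Q) ∖ zone R| = 41 − 8.4808 = 32.52.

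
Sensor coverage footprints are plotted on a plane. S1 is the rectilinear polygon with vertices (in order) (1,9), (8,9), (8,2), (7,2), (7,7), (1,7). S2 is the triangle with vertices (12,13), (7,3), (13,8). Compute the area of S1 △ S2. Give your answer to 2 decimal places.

|S1| = 19, |S2| = 17.5, |S1∩S2| = 0.5833.
|S1 △ S2| = |S1| + |S2| − 2·|S1∩S2| = 19 + 17.5 − 1.1667 = 35.33.

35.33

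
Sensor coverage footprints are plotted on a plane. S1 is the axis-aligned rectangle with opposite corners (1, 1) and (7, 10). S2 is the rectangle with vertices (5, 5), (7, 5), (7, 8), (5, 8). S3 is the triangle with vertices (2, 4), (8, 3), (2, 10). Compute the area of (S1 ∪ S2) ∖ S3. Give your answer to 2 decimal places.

|S1 ∪ S2| = 54.
|(S1 ∪ S2) ∩ S3| = 17.5.
|(S1 ∪ S2) ∖ S3| = 54 − 17.5 = 36.50.

36.50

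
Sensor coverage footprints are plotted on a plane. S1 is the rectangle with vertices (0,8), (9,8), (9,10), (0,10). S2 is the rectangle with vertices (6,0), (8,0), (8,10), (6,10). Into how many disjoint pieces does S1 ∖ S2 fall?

S1 ∖ S2 splits into 2 disjoint pieces (area 2, area 12).

2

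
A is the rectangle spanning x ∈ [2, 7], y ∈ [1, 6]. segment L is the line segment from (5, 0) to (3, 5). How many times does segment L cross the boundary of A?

1

The segment meets the boundary at (4.6,1).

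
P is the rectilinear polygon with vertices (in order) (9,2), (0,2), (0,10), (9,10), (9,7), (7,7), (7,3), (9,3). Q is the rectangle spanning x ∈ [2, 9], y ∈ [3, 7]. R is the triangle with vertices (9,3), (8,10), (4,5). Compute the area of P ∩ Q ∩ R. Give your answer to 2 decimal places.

6.20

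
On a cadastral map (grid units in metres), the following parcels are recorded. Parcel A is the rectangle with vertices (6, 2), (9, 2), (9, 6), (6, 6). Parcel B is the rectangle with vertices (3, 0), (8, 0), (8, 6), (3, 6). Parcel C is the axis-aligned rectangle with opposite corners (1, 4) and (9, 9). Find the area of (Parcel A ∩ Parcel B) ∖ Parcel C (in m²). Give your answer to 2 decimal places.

4.00

|Parcel A ∩ Parcel B| = 8.
|(Parcel A ∩ Parcel B) ∩ Parcel C| = 4.
|(Parcel A ∩ Parcel B) ∖ Parcel C| = 8 − 4 = 4.00.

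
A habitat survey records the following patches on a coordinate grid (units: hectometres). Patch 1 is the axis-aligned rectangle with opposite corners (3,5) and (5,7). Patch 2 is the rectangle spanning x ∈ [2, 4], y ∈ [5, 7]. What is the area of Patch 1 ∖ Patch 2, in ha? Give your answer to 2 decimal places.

|Patch 1∩Patch 2|: x∈[3,4], y∈[5,7] → 1·2 = 2.
|Patch 1| = 4.
|Patch 1 ∖ Patch 2| = |Patch 1| − |Patch 1∩Patch 2| = 4 − 2 = 2.00.

2.00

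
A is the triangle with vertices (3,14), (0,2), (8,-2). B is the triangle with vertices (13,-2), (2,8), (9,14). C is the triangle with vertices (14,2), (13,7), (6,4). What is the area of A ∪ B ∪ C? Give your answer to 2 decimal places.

123.12

By inclusion–exclusion:
Individual areas: |A| = 54, |B| = 68, |C| = 19.
|A∩B| = 8.042.
|A∩C| = 0.0051.
|B∩C| = 9.8373.
|A∩B∩C| = 0.
|A ∪ B ∪ C| = 141 − 17.8844 + 0 = 123.12.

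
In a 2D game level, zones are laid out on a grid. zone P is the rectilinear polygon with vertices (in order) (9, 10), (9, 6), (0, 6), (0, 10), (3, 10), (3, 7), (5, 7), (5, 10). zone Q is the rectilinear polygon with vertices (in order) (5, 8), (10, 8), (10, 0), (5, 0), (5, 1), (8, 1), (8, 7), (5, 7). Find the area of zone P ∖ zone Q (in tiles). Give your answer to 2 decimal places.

|zone P| = 30, |zone P∩zone Q| = 5.
|zone P ∖ zone Q| = |zone P| − |zone P∩zone Q| = 30 − 5 = 25.00.

25.00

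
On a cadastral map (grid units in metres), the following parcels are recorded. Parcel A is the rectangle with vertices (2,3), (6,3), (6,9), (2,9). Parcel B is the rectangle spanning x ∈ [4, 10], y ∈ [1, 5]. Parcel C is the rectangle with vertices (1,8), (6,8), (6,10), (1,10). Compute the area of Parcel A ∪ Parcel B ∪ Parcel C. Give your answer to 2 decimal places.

50.00

By inclusion–exclusion:
Individual areas: |Parcel A| = 24, |Parcel B| = 24, |Parcel C| = 10.
|Parcel A∩Parcel B|: x∈[4,6], y∈[3,5] → 2·2 = 4.
|Parcel A∩Parcel C|: x∈[2,6], y∈[8,9] → 4·1 = 4.
|Parcel B∩Parcel C| = 0 (no overlap).
|Parcel A∩Parcel B∩Parcel C| = 0.
|Parcel A ∪ Parcel B ∪ Parcel C| = 58 − 8 + 0 = 50.00.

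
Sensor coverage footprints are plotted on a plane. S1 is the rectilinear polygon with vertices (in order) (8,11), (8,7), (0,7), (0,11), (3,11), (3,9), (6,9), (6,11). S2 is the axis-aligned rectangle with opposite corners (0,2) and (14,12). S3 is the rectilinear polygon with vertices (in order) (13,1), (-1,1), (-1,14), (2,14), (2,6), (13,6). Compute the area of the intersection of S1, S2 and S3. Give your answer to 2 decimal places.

The intersection is the polygon with vertices (0,7), (0,11), (2,11), (2,7).
By the shoelace formula its area is 8.00.

8.00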